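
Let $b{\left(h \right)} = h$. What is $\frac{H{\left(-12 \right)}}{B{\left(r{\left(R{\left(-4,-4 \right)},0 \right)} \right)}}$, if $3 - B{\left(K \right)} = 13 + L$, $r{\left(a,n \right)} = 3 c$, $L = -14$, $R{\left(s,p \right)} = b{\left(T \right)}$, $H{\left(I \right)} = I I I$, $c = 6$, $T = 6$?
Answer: $-432$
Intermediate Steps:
$H{\left(I \right)} = I^{3}$ ($H{\left(I \right)} = I^{2} I = I^{3}$)
$R{\left(s,p \right)} = 6$
$r{\left(a,n \right)} = 18$ ($r{\left(a,n \right)} = 3 \cdot 6 = 18$)
$B{\left(K \right)} = 4$ ($B{\left(K \right)} = 3 - \left(13 - 14\right) = 3 - -1 = 3 + 1 = 4$)
$\frac{H{\left(-12 \right)}}{B{\left(r{\left(R{\left(-4,-4 \right)},0 \right)} \right)}} = \frac{\left(-12\right)^{3}}{4} = \left(-1728\right) \frac{1}{4} = -432$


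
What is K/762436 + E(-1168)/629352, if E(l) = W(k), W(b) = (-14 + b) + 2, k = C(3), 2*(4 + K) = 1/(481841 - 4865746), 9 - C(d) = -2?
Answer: -1797315603187/262946962459276020 ≈ -6.8353e-6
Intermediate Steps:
C(d) = 11 (C(d) = 9 - 1*(-2) = 9 + 2 = 11)
K = -35071241/8767810 (K = -4 + 1/(2*(481841 - 4865746)) = -4 + (½)/(-4383905) = -4 + (½)*(-1/4383905) = -4 - 1/8767810 = -35071241/8767810 ≈ -4.0000)
k = 11
W(b) = -12 + b
E(l) = -1 (E(l) = -12 + 11 = -1)
K/762436 + E(-1168)/629352 = -35071241/8767810/762436 - 1/629352 = -35071241/8767810*1/762436 - 1*1/629352 = -35071241/6684893985160 - 1/629352 = -1797315603187/262946962459276020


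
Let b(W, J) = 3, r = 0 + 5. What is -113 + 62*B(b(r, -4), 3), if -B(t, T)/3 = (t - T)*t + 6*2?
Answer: -2345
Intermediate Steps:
r = 5
B(t, T) = -36 - 3*t*(t - T) (B(t, T) = -3*((t - T)*t + 6*2) = -3*(t*(t - T) + 12) = -3*(12 + t*(t - T)) = -36 - 3*t*(t - T))
-113 + 62*B(b(r, -4), 3) = -113 + 62*(-36 - 3*3**2 + 3*3*3) = -113 + 62*(-36 - 3*9 + 27) = -113 + 62*(-36 - 27 + 27) = -113 + 62*(-36) = -113 - 2232 = -2345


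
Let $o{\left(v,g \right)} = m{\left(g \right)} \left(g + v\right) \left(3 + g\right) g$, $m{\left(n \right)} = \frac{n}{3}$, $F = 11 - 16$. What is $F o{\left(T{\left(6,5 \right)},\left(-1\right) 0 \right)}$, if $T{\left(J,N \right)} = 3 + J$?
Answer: $0$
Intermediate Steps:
$F = -5$ ($F = 11 - 16 = -5$)
$m{\left(n \right)} = \frac{n}{3}$ ($m{\left(n \right)} = n \frac{1}{3} = \frac{n}{3}$)
$o{\left(v,g \right)} = \frac{g^{2} \left(3 + g\right) \left(g + v\right)}{3}$ ($o{\left(v,g \right)} = \frac{g}{3} \left(g + v\right) \left(3 + g\right) g = \frac{g}{3} \left(3 + g\right) \left(g + v\right) g = \frac{g}{3} g \left(3 + g\right) \left(g + v\right) = \frac{g^{2} \left(3 + g\right) \left(g + v\right)}{3}$)
$F o{\left(T{\left(6,5 \right)},\left(-1\right) 0 \right)} = - 5 \left(\left(-1\right) 0\right)^{2} \left(\left(-1\right) 0 + \left(3 + 6\right) + \frac{\left(\left(-1\right) 0\right)^{2}}{3} + \frac{\left(-1\right) 0 \left(3 + 6\right)}{3}\right) = - 5 \cdot 0^{2} \left(0 + 9 + \frac{0^{2}}{3} + \frac{1}{3} \cdot 0 \cdot 9\right) = - 5 \cdot 0 \left(0 + 9 + \frac{1}{3} \cdot 0 + 0\right) = - 5 \cdot 0 \left(0 + 9 + 0 + 0\right) = - 5 \cdot 0 \cdot 9 = \left(-5\right) 0 = 0$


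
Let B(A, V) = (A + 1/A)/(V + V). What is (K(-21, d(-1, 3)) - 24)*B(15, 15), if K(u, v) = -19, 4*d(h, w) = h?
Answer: -4859/225 ≈ -21.596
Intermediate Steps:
d(h, w) = h/4
B(A, V) = (A + 1/A)/(2*V) (B(A, V) = (A + 1/A)/((2*V)) = (A + 1/A)*(1/(2*V)) = (A + 1/A)/(2*V))
(K(-21, d(-1, 3)) - 24)*B(15, 15) = (-19 - 24)*((½)*(1 + 15²)/(15*15)) = -43*(1 + 225)/(2*15*15) = -43*226/(2*15*15) = -43*113/225 = -4859/225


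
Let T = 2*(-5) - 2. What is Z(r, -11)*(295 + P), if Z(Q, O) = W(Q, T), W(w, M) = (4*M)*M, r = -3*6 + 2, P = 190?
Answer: 279360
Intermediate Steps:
T = -12 (T = -10 - 2 = -12)
r = -16 (r = -18 + 2 = -16)
W(w, M) = 4*M**2
Z(Q, O) = 576 (Z(Q, O) = 4*(-12)**2 = 4*144 = 576)
Z(r, -11)*(295 + P) = 576*(295 + 190) = 576*485 = 279360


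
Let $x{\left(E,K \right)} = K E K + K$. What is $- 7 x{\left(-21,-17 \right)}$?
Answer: $42602$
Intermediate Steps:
$x{\left(E,K \right)} = K + E K^{2}$ ($x{\left(E,K \right)} = E K K + K = E K^{2} + K = K + E K^{2}$)
$- 7 x{\left(-21,-17 \right)} = - 7 \left(- 17 \left(1 - -357\right)\right) = - 7 \left(- 17 \left(1 + 357\right)\right) = - 7 \left(\left(-17\right) 358\right) = \left(-7\right) \left(-6086\right) = 42602$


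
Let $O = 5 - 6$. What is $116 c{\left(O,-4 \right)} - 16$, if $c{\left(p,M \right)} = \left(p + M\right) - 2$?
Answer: $-828$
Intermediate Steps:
$O = -1$
$c{\left(p,M \right)} = -2 + M + p$ ($c{\left(p,M \right)} = \left(M + p\right) - 2 = -2 + M + p$)
$116 c{\left(O,-4 \right)} - 16 = 116 \left(-2 - 4 - 1\right) - 16 = 116 \left(-7\right) - 16 = -812 - 16 = -828$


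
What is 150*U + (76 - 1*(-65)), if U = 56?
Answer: 8541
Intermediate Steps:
150*U + (76 - 1*(-65)) = 150*56 + (76 - 1*(-65)) = 8400 + (76 + 65) = 8400 + 141 = 8541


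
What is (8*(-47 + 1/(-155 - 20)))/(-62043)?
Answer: 21936/3619175 ≈ 0.0060610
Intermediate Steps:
(8*(-47 + 1/(-155 - 20)))/(-62043) = (8*(-47 + 1/(-175)))*(-1/62043) = (8*(-47 - 1/175))*(-1/62043) = (8*(-8226/175))*(-1/62043) = -65808/175*(-1/62043) = 21936/3619175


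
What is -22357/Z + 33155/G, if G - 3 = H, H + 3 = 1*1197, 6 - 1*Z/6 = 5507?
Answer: 19667987/693126 ≈ 28.376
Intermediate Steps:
Z = -33006 (Z = 36 - 6*5507 = 36 - 33042 = -33006)
H = 1194 (H = -3 + 1*1197 = -3 + 1197 = 1194)
G = 1197 (G = 3 + 1194 = 1197)
-22357/Z + 33155/G = -22357/(-33006) + 33155/1197 = -22357*(-1/33006) + 33155*(1/1197) = 22357/33006 + 1745/63 = 19667987/693126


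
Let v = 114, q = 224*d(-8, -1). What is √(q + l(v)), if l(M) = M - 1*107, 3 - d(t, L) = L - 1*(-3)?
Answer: √231 ≈ 15.199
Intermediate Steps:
d(t, L) = -L (d(t, L) = 3 - (L - 1*(-3)) = 3 - (L + 3) = 3 - (3 + L) = 3 + (-3 - L) = -L)
q = 224 (q = 224*(-1*(-1)) = 224*1 = 224)
l(M) = -107 + M (l(M) = M - 107 = -107 + M)
√(q + l(v)) = √(224 + (-107 + 114)) = √(224 + 7) = √231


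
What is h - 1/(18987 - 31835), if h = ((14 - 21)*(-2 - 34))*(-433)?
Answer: -1401922367/12848 ≈ -1.0912e+5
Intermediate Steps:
h = -109116 (h = -7*(-36)*(-433) = 252*(-433) = -109116)
h - 1/(18987 - 31835) = -109116 - 1/(18987 - 31835) = -109116 - 1/(-12848) = -109116 - 1*(-1/12848) = -109116 + 1/12848 = -1401922367/12848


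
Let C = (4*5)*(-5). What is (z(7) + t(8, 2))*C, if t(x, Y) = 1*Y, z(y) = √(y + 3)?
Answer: -200 - 100*√10 ≈ -516.23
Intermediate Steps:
z(y) = √(3 + y)
t(x, Y) = Y
C = -100 (C = 20*(-5) = -100)
(z(7) + t(8, 2))*C = (√(3 + 7) + 2)*(-100) = (√10 + 2)*(-100) = (2 + √10)*(-100) = -200 - 100*√10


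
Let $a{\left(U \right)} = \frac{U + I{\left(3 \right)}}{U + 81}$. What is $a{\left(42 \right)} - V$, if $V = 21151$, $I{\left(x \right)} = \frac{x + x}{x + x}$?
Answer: $- \frac{2601530}{123} \approx -21151.0$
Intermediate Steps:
$I{\left(x \right)} = 1$ ($I{\left(x \right)} = \frac{2 x}{2 x} = 2 x \frac{1}{2 x} = 1$)
$a{\left(U \right)} = \frac{1 + U}{81 + U}$ ($a{\left(U \right)} = \frac{U + 1}{U + 81} = \frac{1 + U}{81 + U}$)
$a{\left(42 \right)} - V = \frac{1 + 42}{81 + 42} - 21151 = \frac{1}{123} \cdot 43 - 21151 = \frac{43}{123} - 21151 = - \frac{2601530}{123}$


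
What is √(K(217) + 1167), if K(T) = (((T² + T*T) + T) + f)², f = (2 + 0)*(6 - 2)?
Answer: 46*√4211686 ≈ 94403.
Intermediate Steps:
f = 8 (f = 2*4 = 8)
K(T) = (8 + T + 2*T²)² (K(T) = (((T² + T*T) + T) + 8)² = (((T² + T²) + T) + 8)² = ((2*T² + T) + 8)² = ((T + 2*T²) + 8)² = (8 + T + 2*T²)²)
√(K(217) + 1167) = √((8 + 217 + 2*217²)² + 1167) = √((8 + 217 + 2*47089)² + 1167) = √((8 + 217 + 94178)² + 1167) = √(94403² + 1167) = √(8911926409 + 1167) = √8911927576 = 46*√4211686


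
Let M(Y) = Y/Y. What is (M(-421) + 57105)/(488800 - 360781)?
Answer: 57106/128019 ≈ 0.44607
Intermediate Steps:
M(Y) = 1
(M(-421) + 57105)/(488800 - 360781) = (1 + 57105)/(488800 - 360781) = 57106/128019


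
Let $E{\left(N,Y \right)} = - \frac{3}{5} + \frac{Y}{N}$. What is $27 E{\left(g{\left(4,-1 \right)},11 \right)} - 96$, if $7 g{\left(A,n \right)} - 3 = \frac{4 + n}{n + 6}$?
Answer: $\frac{4653}{10} \approx 465.3$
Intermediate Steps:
$g{\left(A,n \right)} = \frac{3}{7} + \frac{4 + n}{7 \left(6 + n\right)}$ ($g{\left(A,n \right)} = \frac{3}{7} + \frac{\left(4 + n\right) \frac{1}{n + 6}}{7} = \frac{3}{7} + \frac{\left(4 + n\right) \frac{1}{6 + n}}{7} = \frac{3}{7} + \frac{\frac{1}{6 + n} \left(4 + n\right)}{7} = \frac{3}{7} + \frac{4 + n}{7 \left(6 + n\right)}$)
$E{\left(N,Y \right)} = - \frac{3}{5} + \frac{Y}{N}$ ($E{\left(N,Y \right)} = \left(-3\right) \frac{1}{5} + \frac{Y}{N} = - \frac{3}{5} + \frac{Y}{N}$)
$27 E{\left(g{\left(4,-1 \right)},11 \right)} - 96 = 27 \left(- \frac{3}{5} + \frac{11}{\frac{2}{7} \frac{1}{6 - 1} \left(11 + 2 \left(-1\right)\right)}\right) - 96 = 27 \left(- \frac{3}{5} + \frac{11}{\frac{2}{7} \cdot \frac{1}{5} \left(11 - 2\right)}\right) - 96 = 27 \left(- \frac{3}{5} + \frac{11}{\frac{2}{7} \cdot \frac{1}{5} \cdot 9}\right) - 96 = 27 \left(- \frac{3}{5} + \frac{11}{\frac{18}{35}}\right) - 96 = 27 \left(- \frac{3}{5} + 11 \cdot \frac{35}{18}\right) - 96 = 27 \left(- \frac{3}{5} + \frac{385}{18}\right) - 96 = 27 \cdot \frac{1871}{90} - 96 = \frac{5613}{10} - 96 = \frac{4653}{10}$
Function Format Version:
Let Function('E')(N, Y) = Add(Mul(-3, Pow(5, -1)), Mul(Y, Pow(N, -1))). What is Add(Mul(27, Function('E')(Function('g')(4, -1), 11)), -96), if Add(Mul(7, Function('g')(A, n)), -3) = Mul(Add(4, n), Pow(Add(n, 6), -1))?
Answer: Rational(4653, 10) ≈ 465.30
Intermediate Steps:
Function('g')(A, n) = Add(Rational(3, 7), Mul(Rational(1, 7), Pow(Add(6, n), -1), Add(4, n))) (Function('g')(A, n) = Add(Rational(3, 7), Mul(Rational(1, 7), Mul(Add(4, n), Pow(Add(n, 6), -1)))) = Add(Rational(3, 7), Mul(Rational(1, 7), Mul(Add(4, n), Pow(Add(6, n), -1)))) = Add(Rational(3, 7), Mul(Rational(1, 7), Mul(Pow(Add(6, n), -1), Add(4, n)))) = Add(Rational(3, 7), Mul(Rational(1, 7), Pow(Add(6, n), -1), Add(4, n))))
Function('E')(N, Y) = Add(Rational(-3, 5), Mul(Y, Pow(N, -1))) (Function('E')(N, Y) = Add(Mul(-3, Rational(1, 5)), Mul(Y, Pow(N, -1))) = Add(Rational(-3, 5), Mul(Y, Pow(N, -1))))
Add(Mul(27, Function('E')(Function('g')(4, -1), 11)), -96) = Add(Mul(27, Add(Rational(-3, 5), Mul(11, Pow(Mul(Rational(2, 7), Pow(Add(6, -1), -1), Add(11, Mul(2, -1))), -1)))), -96) = Add(Mul(27, Add(Rational(-3, 5), Mul(11, Pow(Mul(Rational(2, 7), Pow(5, -1), Add(11, -2)), -1)))), -96) = Add(Mul(27, Add(Rational(-3, 5), Mul(11, Pow(Mul(Rational(2, 7), Rational(1, 5), 9), -1)))), -96) = Add(Mul(27, Add(Rational(-3, 5), Mul(11, Pow(Rational(18, 35), -1)))), -96) = Add(Mul(27, Add(Rational(-3, 5), Mul(11, Rational(35, 18)))), -96) = Add(Mul(27, Add(Rational(-3, 5), Rational(385, 18))), -96) = Add(Mul(27, Rational(1871, 90)), -96) = Add(Rational(5613, 10), -96) = Rational(4653, 10)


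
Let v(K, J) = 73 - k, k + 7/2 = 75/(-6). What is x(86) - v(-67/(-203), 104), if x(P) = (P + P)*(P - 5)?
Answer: 13843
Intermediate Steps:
k = -16 (k = -7/2 + 75/(-6) = -7/2 + 75*(-1/6) = -7/2 - 25/2 = -16)
x(P) = 2*P*(-5 + P) (x(P) = (2*P)*(-5 + P) = 2*P*(-5 + P))
v(K, J) = 89 (v(K, J) = 73 - 1*(-16) = 73 + 16 = 89)
x(86) - v(-67/(-203), 104) = 2*86*(-5 + 86) - 1*89 = 2*86*81 - 89 = 13932 - 89 = 13843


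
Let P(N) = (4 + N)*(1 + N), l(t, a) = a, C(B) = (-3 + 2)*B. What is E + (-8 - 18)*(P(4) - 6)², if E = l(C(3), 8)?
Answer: -30048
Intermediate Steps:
C(B) = -B
P(N) = (1 + N)*(4 + N)
E = 8
E + (-8 - 18)*(P(4) - 6)² = 8 + (-8 - 18)*((4 + 4² + 5*4) - 6)² = 8 - 26*((4 + 16 + 20) - 6)² = 8 - 26*(40 - 6)² = 8 - 26*34² = 8 - 26*1156 = 8 - 30056 = -30048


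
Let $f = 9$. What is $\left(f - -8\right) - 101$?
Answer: $-84$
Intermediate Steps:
$\left(f - -8\right) - 101 = \left(9 - -8\right) - 101 = \left(9 + 8\right) - 101 = 17 - 101 = -84$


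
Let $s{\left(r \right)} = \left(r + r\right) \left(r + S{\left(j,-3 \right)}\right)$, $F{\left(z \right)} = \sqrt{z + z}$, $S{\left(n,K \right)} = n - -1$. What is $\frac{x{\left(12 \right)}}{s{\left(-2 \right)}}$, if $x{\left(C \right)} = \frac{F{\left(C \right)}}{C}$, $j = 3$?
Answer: $- \frac{\sqrt{6}}{48} \approx -0.051031$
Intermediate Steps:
$S{\left(n,K \right)} = 1 + n$ ($S{\left(n,K \right)} = n + 1 = 1 + n$)
$F{\left(z \right)} = \sqrt{2} \sqrt{z}$ ($F{\left(z \right)} = \sqrt{2 z} = \sqrt{2} \sqrt{z}$)
$x{\left(C \right)} = \frac{\sqrt{2}}{\sqrt{C}}$ ($x{\left(C \right)} = \frac{\sqrt{2} \sqrt{C}}{C} = \frac{\sqrt{2}}{\sqrt{C}}$)
$s{\left(r \right)} = 2 r \left(4 + r\right)$ ($s{\left(r \right)} = \left(r + r\right) \left(r + \left(1 + 3\right)\right) = 2 r \left(r + 4\right) = 2 r \left(4 + r\right)$)
$\frac{x{\left(12 \right)}}{s{\left(-2 \right)}} = \frac{\sqrt{2} \frac{1}{\sqrt{12}}}{2 \left(-2\right) \left(4 - 2\right)} = \frac{\sqrt{2} \frac{\sqrt{3}}{6}}{2 \left(-2\right) 2} = \frac{\frac{1}{6} \sqrt{6}}{-8} = \frac{\sqrt{6}}{6} \left(- \frac{1}{8}\right) = - \frac{\sqrt{6}}{48}$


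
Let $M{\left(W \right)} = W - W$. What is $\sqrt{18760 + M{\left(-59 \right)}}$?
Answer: $2 \sqrt{4690} \approx 136.97$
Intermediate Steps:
$M{\left(W \right)} = 0$
$\sqrt{18760 + M{\left(-59 \right)}} = \sqrt{18760 + 0} = \sqrt{18760} = 2 \sqrt{4690}$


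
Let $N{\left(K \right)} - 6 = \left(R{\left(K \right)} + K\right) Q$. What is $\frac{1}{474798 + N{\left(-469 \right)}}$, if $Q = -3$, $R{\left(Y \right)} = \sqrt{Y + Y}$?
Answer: $\frac{158737}{75592308321} + \frac{i \sqrt{938}}{75592308321} \approx 2.0999 \cdot 10^{-6} + 4.0516 \cdot 10^{-10} i$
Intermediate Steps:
$R{\left(Y \right)} = \sqrt{2} \sqrt{Y}$ ($R{\left(Y \right)} = \sqrt{2 Y} = \sqrt{2} \sqrt{Y}$)
$N{\left(K \right)} = 6 - 3 K - 3 \sqrt{2} \sqrt{K}$ ($N{\left(K \right)} = 6 + \left(\sqrt{2} \sqrt{K} + K\right) \left(-3\right) = 6 + \left(K + \sqrt{2} \sqrt{K}\right) \left(-3\right) = 6 - \left(3 K + 3 \sqrt{2} \sqrt{K}\right) = 6 - 3 K - 3 \sqrt{2} \sqrt{K}$)
$\frac{1}{474798 + N{\left(-469 \right)}} = \frac{1}{474798 - \left(-1413 + 3 \sqrt{2} \sqrt{-469}\right)} = \frac{1}{474798 + \left(6 + 1407 - 3 \sqrt{2} i \sqrt{469}\right)} = \frac{1}{474798 + \left(6 + 1407 - 3 i \sqrt{938}\right)} = \frac{1}{474798 + \left(1413 - 3 i \sqrt{938}\right)} = \frac{1}{476211 - 3 i \sqrt{938}}$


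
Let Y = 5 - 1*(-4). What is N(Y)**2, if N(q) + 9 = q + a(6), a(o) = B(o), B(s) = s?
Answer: 36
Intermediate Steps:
Y = 9 (Y = 5 + 4 = 9)
a(o) = o
N(q) = -3 + q (N(q) = -9 + (q + 6) = -9 + (6 + q) = -3 + q)
N(Y)**2 = (-3 + 9)**2 = 6**2 = 36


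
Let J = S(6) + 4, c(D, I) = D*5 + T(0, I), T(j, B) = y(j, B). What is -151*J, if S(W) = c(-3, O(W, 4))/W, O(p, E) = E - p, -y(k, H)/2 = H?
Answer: -1963/6 ≈ -327.17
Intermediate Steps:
y(k, H) = -2*H
T(j, B) = -2*B
c(D, I) = -2*I + 5*D (c(D, I) = D*5 - 2*I = 5*D - 2*I = -2*I + 5*D)
S(W) = (-23 + 2*W)/W (S(W) = (-2*(4 - W) + 5*(-3))/W = ((-8 + 2*W) - 15)/W = (-23 + 2*W)/W)
J = 13/6 (J = (2 - 23/6) + 4 = -11/6 + 4 = 13/6 ≈ 2.1667)
-151*J = -151*13/6 = -1963/6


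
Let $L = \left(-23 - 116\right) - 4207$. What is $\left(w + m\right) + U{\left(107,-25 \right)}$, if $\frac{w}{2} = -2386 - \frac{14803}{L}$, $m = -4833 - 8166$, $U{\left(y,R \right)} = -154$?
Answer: $- \frac{38936222}{2173} \approx -17918.0$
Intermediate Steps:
$m = -12999$
$L = -4346$ ($L = \left(-23 - 116\right) - 4207 = -139 - 4207 = -4346$)
$w = - \frac{10354753}{2173}$ ($w = 2 \left(-2386 - \frac{14803}{-4346}\right) = 2 \left(-2386 - 14803 \left(- \frac{1}{4346}\right)\right) = 2 \left(-2386 - - \frac{14803}{4346}\right) = 2 \left(-2386 + \frac{14803}{4346}\right) = 2 \left(- \frac{10354753}{4346}\right) = - \frac{10354753}{2173} \approx -4765.2$)
$\left(w + m\right) + U{\left(107,-25 \right)} = \left(- \frac{10354753}{2173} - 12999\right) - 154 = - \frac{38601580}{2173} - 154 = - \frac{38936222}{2173}$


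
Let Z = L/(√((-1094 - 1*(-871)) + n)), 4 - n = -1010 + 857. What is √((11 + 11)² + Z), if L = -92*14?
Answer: 2*√(131769 + 5313*I*√66)/33 ≈ 22.286 + 3.557*I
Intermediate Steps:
n = 157 (n = 4 - (-1010 + 857) = 4 - 1*(-153) = 4 + 153 = 157)
L = -1288
Z = 644*I*√66/33 (Z = -1288/√((-1094 - 1*(-871)) + 157) = -1288/√((-1094 + 871) + 157) = -1288/√(-223 + 157) = -1288*(-I*√66/66) = -(-644)*I*√66/33 = 644*I*√66/33 ≈ 158.54*I)
√((11 + 11)² + Z) = √((11 + 11)² + 644*I*√66/33) = √(22² + 644*I*√66/33) = √(484 + 644*I*√66/33)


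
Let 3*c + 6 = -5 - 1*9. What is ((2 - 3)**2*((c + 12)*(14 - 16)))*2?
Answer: -64/3 ≈ -21.333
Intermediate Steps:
c = -20/3 (c = -2 + (-5 - 1*9)/3 = -2 + (-5 - 9)/3 = -2 + (1/3)*(-14) = -2 - 14/3 = -20/3 ≈ -6.6667)
((2 - 3)**2*((c + 12)*(14 - 16)))*2 = ((2 - 3)**2*((-20/3 + 12)*(14 - 16)))*2 = ((-1)**2*((16/3)*(-2)))*2 = (1*(-32/3))*2 = -32/3*2 = -64/3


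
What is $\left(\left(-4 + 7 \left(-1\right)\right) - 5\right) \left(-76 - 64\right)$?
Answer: $2240$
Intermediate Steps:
$\left(\left(-4 + 7 \left(-1\right)\right) - 5\right) \left(-76 - 64\right) = \left(\left(-4 - 7\right) - 5\right) \left(-140\right) = \left(-11 - 5\right) \left(-140\right) = \left(-16\right) \left(-140\right) = 2240$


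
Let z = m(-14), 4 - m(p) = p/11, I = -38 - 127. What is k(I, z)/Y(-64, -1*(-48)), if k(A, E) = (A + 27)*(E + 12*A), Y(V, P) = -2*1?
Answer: -1498818/11 ≈ -1.3626e+5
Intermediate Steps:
Y(V, P) = -2
I = -165
m(p) = 4 - p/11
z = 58/11 (z = 4 - 1/11*(-14) = 4 + 14/11 = 58/11 ≈ 5.2727)
k(A, E) = (27 + A)*(E + 12*A)
k(I, z)/Y(-64, -1*(-48)) = (12*(-165)**2 + 27*(58/11) + 324*(-165) - 165*58/11)/(-2) = (12*27225 + 1566/11 - 53460 - 870)*(-1/2) = (326700 + 1566/11 - 53460 - 870)*(-1/2) = (2997636/11)*(-1/2) = -1498818/11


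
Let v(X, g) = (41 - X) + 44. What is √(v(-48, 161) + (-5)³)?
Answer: 2*√2 ≈ 2.8284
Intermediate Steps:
v(X, g) = 85 - X
√(v(-48, 161) + (-5)³) = √((85 - 1*(-48)) + (-5)³) = √((85 + 48) - 125) = √(133 - 125) = √8 = 2*√2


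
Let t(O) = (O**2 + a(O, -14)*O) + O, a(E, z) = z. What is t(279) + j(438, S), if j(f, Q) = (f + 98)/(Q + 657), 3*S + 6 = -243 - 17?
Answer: 126536478/1705 ≈ 74215.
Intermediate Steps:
S = -266/3 (S = -2 + (-243 - 17)/3 = -2 + (1/3)*(-260) = -2 - 260/3 = -266/3 ≈ -88.667)
j(f, Q) = (98 + f)/(657 + Q)
t(O) = O**2 - 13*O (t(O) = (O**2 - 14*O) + O = O**2 - 13*O)
t(279) + j(438, S) = 279*(-13 + 279) + (98 + 438)/(657 - 266/3) = 279*266 + 536/(1705/3) = 74214 + (3/1705)*536 = 74214 + 1608/1705 = 126536478/1705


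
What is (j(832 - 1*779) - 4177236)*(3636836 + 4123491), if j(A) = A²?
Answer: -32394918557629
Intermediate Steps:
(j(832 - 1*779) - 4177236)*(3636836 + 4123491) = ((832 - 1*779)² - 4177236)*(3636836 + 4123491) = ((832 - 779)² - 4177236)*7760327 = (53² - 4177236)*7760327 = (2809 - 4177236)*7760327 = -4174427*7760327 = -32394918557629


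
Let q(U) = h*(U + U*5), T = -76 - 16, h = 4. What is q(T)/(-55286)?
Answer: 1104/27643 ≈ 0.039938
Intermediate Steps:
T = -92
q(U) = 24*U (q(U) = 4*(U + U*5) = 4*(U + 5*U) = 4*(6*U) = 24*U)
q(T)/(-55286) = (24*(-92))/(-55286) = -2208*(-1/55286) = 1104/27643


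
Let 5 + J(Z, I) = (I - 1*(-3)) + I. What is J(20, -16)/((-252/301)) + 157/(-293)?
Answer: 211357/5274 ≈ 40.075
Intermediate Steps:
J(Z, I) = -2 + 2*I (J(Z, I) = -5 + ((I - 1*(-3)) + I) = -5 + ((I + 3) + I) = -5 + ((3 + I) + I) = -5 + (3 + 2*I) = -2 + 2*I)
J(20, -16)/((-252/301)) + 157/(-293) = (-2 + 2*(-16))/((-252/301)) + 157/(-293) = (-2 - 32)/((-252*1/301)) + 157*(-1/293) = -34/(-36/43) - 157/293 = -34*(-43/36) - 157/293 = 731/18 - 157/293 = 211357/5274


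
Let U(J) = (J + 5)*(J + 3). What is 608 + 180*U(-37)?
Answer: 196448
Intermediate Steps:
U(J) = (3 + J)*(5 + J) (U(J) = (5 + J)*(3 + J) = (3 + J)*(5 + J))
608 + 180*U(-37) = 608 + 180*(15 + (-37)² + 8*(-37)) = 608 + 180*(15 + 1369 - 296) = 608 + 180*1088 = 608 + 195840 = 196448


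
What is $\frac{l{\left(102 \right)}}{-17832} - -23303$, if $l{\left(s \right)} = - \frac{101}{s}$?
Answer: $\frac{42384987893}{1818864} \approx 23303.0$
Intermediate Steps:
$\frac{l{\left(102 \right)}}{-17832} - -23303 = \frac{\left(-101\right) \frac{1}{102}}{-17832} - -23303 = \left(-101\right) \frac{1}{102} \left(- \frac{1}{17832}\right) + 23303 = \left(- \frac{101}{102}\right) \left(- \frac{1}{17832}\right) + 23303 = \frac{101}{1818864} + 23303 = \frac{42384987893}{1818864}$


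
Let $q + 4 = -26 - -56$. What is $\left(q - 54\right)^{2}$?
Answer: $784$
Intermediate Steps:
$q = 26$ ($q = -4 - -30 = -4 + \left(-26 + 56\right) = -4 + 30 = 26$)
$\left(q - 54\right)^{2} = \left(26 - 54\right)^{2} = \left(-28\right)^{2} = 784$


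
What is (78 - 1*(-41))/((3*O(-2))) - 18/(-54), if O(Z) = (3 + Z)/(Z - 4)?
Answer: -713/3 ≈ -237.67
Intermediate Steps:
O(Z) = (3 + Z)/(-4 + Z)
(78 - 1*(-41))/((3*O(-2))) - 18/(-54) = (78 - 1*(-41))/((3*((3 - 2)/(-4 - 2)))) - 18/(-54) = (78 + 41)/((3*(1/(-6)))) - 18*(-1/54) = 119/((3*(-⅙*1))) + ⅓ = 119/((3*(-⅙))) + ⅓ = 119/(-½) + ⅓ = 119*(-2) + ⅓ = -238 + ⅓ = -713/3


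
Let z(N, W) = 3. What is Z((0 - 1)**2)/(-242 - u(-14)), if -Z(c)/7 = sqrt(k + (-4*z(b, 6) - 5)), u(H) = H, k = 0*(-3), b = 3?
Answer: 7*I*sqrt(17)/228 ≈ 0.12659*I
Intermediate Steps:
k = 0
Z(c) = -7*I*sqrt(17) (Z(c) = -7*sqrt(0 + (-4*3 - 5)) = -7*sqrt(0 + (-12 - 5)) = -7*sqrt(0 - 17) = -7*I*sqrt(17))
Z((0 - 1)**2)/(-242 - u(-14)) = (-7*I*sqrt(17))/(-242 - 1*(-14)) = (-7*I*sqrt(17))/(-242 + 14) = -7*I*sqrt(17)/(-228) = -7*I*sqrt(17)*(-1/228) = 7*I*sqrt(17)/228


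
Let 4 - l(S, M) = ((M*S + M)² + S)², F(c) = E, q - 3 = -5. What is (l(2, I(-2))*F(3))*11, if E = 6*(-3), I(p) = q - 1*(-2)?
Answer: 0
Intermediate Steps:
q = -2 (q = 3 - 5 = -2)
I(p) = 0 (I(p) = -2 - 1*(-2) = -2 + 2 = 0)
E = -18
F(c) = -18
l(S, M) = 4 - (S + (M + M*S)²)² (l(S, M) = 4 - ((M*S + M)² + S)² = 4 - ((M + M*S)² + S)² = 4 - (S + (M + M*S)²)²)
(l(2, I(-2))*F(3))*11 = ((4 - (2 + 0²*(1 + 2)²)²)*(-18))*11 = ((4 - (2 + 0*3²)²)*(-18))*11 = ((4 - (2 + 0*9)²)*(-18))*11 = ((4 - (2 + 0)²)*(-18))*11 = ((4 - 1*2²)*(-18))*11 = ((4 - 1*4)*(-18))*11 = ((4 - 4)*(-18))*11 = (0*(-18))*11 = 0*11 = 0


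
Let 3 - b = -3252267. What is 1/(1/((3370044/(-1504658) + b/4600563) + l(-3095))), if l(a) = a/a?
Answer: -614711956443/1153712320409 ≈ -0.53281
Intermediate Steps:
b = 3252270 (b = 3 - 1*(-3252267) = 3 + 3252267 = 3252270)
l(a) = 1
1/(1/((3370044/(-1504658) + b/4600563) + l(-3095))) = 1/(1/((3370044/(-1504658) + 3252270/4600563) + 1)) = 1/(1/((3370044*(-1/1504658) + 3252270*(1/4600563)) + 1)) = 1/(1/((-1685022/752329 + 1084090/1533521) + 1)) = 1/(1/(-1768424276852/1153712320409 + 1)) = 1/(1/(-614711956443/1153712320409)) = 1/(-1153712320409/614711956443) = -614711956443/1153712320409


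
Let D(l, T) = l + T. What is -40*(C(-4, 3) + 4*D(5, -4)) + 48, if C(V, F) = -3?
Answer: 8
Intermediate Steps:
D(l, T) = T + l
-40*(C(-4, 3) + 4*D(5, -4)) + 48 = -40*(-3 + 4*(-4 + 5)) + 48 = -40*(-3 + 4*1) + 48 = -40*(-3 + 4) + 48 = -40*1 + 48 = -40 + 48 = 8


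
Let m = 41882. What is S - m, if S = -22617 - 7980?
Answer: -72479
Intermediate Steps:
S = -30597
S - m = -30597 - 1*41882 = -30597 - 41882 = -72479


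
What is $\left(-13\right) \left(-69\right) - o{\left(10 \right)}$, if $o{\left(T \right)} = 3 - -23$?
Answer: $871$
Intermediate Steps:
$o{\left(T \right)} = 26$ ($o{\left(T \right)} = 3 + 23 = 26$)
$\left(-13\right) \left(-69\right) - o{\left(10 \right)} = \left(-13\right) \left(-69\right) - 26 = 897 - 26 = 871$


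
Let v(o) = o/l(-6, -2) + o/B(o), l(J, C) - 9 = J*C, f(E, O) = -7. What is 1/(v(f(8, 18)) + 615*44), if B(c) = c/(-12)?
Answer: 3/81143 ≈ 3.6972e-5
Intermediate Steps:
B(c) = -c/12 (B(c) = c*(-1/12) = -c/12)
l(J, C) = 9 + C*J (l(J, C) = 9 + J*C = 9 + C*J)
v(o) = -12 + o/21 (v(o) = o/(9 - 2*(-6)) + o/((-o/12)) = o/(9 + 12) + o*(-12/o) = o/21 - 12 = -12 + o/21)
1/(v(f(8, 18)) + 615*44) = 1/((-12 + (1/21)*(-7)) + 615*44) = 1/((-12 - 1/3) + 27060) = 1/(-37/3 + 27060) = 1/(81143/3) = 3/81143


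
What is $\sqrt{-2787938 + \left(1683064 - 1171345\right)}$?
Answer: $i \sqrt{2276219} \approx 1508.7 i$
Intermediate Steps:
$\sqrt{-2787938 + \left(1683064 - 1171345\right)} = \sqrt{-2787938 + 511719} = \sqrt{-2276219} = i \sqrt{2276219}$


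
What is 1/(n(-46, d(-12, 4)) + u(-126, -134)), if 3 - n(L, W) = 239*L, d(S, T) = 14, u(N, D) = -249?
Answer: 1/10748 ≈ 9.3041e-5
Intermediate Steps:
n(L, W) = 3 - 239*L
1/(n(-46, d(-12, 4)) + u(-126, -134)) = 1/((3 - 239*(-46)) - 249) = 1/((3 + 10994) - 249) = 1/(10997 - 249) = 1/10748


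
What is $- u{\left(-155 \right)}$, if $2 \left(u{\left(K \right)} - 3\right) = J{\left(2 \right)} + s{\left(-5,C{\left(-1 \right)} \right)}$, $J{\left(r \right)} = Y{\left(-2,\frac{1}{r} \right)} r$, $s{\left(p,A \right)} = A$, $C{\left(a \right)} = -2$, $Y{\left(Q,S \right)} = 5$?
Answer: $-7$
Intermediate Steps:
$J{\left(r \right)} = 5 r$
$u{\left(K \right)} = 7$ ($u{\left(K \right)} = 3 + \frac{5 \cdot 2 - 2}{2} = 3 + \frac{10 - 2}{2} = 3 + \frac{1}{2} \cdot 8 = 3 + 4 = 7$)
$- u{\left(-155 \right)} = \left(-1\right) 7 = -7$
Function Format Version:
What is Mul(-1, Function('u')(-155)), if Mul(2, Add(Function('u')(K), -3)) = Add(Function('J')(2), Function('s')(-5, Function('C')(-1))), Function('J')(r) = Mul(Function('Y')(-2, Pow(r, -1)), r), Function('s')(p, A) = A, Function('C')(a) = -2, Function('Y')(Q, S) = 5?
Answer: -7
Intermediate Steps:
Function('J')(r) = Mul(5, r)
Function('u')(K) = 7 (Function('u')(K) = Add(3, Mul(Rational(1, 2), Add(Mul(5, 2), -2))) = Add(3, Mul(Rational(1, 2), Add(10, -2))) = Add(3, Mul(Rational(1, 2), 8)) = Add(3, 4) = 7)
Mul(-1, Function('u')(-155)) = Mul(-1, 7) = -7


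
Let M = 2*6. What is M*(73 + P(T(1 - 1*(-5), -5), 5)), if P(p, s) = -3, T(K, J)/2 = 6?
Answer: 840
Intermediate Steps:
T(K, J) = 12 (T(K, J) = 2*6 = 12)
M = 12
M*(73 + P(T(1 - 1*(-5), -5), 5)) = 12*(73 - 3) = 12*70 = 840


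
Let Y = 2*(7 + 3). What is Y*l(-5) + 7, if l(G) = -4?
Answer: -73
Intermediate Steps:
Y = 20 (Y = 2*10 = 20)
Y*l(-5) + 7 = 20*(-4) + 7 = -80 + 7 = -73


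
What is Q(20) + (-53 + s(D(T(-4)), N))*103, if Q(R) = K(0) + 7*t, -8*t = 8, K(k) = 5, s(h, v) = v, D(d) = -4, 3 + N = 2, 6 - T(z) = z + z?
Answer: -5564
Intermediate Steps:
T(z) = 6 - 2*z (T(z) = 6 - (z + z) = 6 - 2*z)
N = -1 (N = -3 + 2 = -1)
t = -1 (t = -1/8*8 = -1)
Q(R) = -2 (Q(R) = 5 + 7*(-1) = 5 - 7 = -2)
Q(20) + (-53 + s(D(T(-4)), N))*103 = -2 + (-53 - 1)*103 = -2 - 54*103 = -2 - 5562 = -5564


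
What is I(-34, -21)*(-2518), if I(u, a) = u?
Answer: 85612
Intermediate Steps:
I(-34, -21)*(-2518) = -34*(-2518) = 85612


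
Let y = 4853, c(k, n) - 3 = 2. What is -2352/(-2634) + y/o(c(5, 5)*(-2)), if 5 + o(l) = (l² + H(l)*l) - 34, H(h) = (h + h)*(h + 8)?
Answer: -1997579/148821 ≈ -13.423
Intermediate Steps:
c(k, n) = 5 (c(k, n) = 3 + 2 = 5)
H(h) = 2*h*(8 + h) (H(h) = (2*h)*(8 + h) = 2*h*(8 + h))
o(l) = -39 + l² + 2*l²*(8 + l) (o(l) = -5 + ((l² + (2*l*(8 + l))*l) - 34) = -5 + ((l² + 2*l²*(8 + l)) - 34) = -5 + (-34 + l² + 2*l²*(8 + l)) = -39 + l² + 2*l²*(8 + l))
-2352/(-2634) + y/o(c(5, 5)*(-2)) = -2352/(-2634) + 4853/(-39 + 2*(5*(-2))³ + 17*(5*(-2))²) = -2352*(-1/2634) + 4853/(-39 + 2*(-10)³ + 17*(-10)²) = 392/439 + 4853/(-39 + 2*(-1000) + 17*100) = 392/439 + 4853/(-39 - 2000 + 1700) = 392/439 + 4853/(-339) = 392/439 + 4853*(-1/339) = 392/439 - 4853/339 = -1997579/148821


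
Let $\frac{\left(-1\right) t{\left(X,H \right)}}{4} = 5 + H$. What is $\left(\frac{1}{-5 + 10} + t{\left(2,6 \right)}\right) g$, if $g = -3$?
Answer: $\frac{657}{5} \approx 131.4$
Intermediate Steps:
$t{\left(X,H \right)} = -20 - 4 H$ ($t{\left(X,H \right)} = - 4 \left(5 + H\right) = -20 - 4 H$)
$\left(\frac{1}{-5 + 10} + t{\left(2,6 \right)}\right) g = \left(\frac{1}{-5 + 10} - 44\right) \left(-3\right) = \left(\frac{1}{5} - 44\right) \left(-3\right) = \left(- \frac{219}{5}\right) \left(-3\right) = \frac{657}{5}$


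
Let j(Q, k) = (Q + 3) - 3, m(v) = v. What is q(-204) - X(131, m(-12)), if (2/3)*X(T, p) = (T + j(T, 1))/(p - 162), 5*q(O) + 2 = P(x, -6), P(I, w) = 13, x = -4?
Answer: 1293/290 ≈ 4.4586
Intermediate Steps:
q(O) = 11/5 (q(O) = -⅖ + (⅕)*13 = -⅖ + 13/5 = 11/5)
j(Q, k) = Q (j(Q, k) = (3 + Q) - 3 = Q)
X(T, p) = 3*T/(-162 + p) (X(T, p) = 3*((T + T)/(p - 162))/2 = 3*((2*T)/(-162 + p))/2 = 3*(2*T/(-162 + p))/2 = 3*T/(-162 + p))
q(-204) - X(131, m(-12)) = 11/5 - 3*131/(-162 - 12) = 11/5 - 3*131/(-174) = 11/5 - 3*131*(-1)/174 = 11/5 - 1*(-131/58) = 11/5 + 131/58 = 1293/290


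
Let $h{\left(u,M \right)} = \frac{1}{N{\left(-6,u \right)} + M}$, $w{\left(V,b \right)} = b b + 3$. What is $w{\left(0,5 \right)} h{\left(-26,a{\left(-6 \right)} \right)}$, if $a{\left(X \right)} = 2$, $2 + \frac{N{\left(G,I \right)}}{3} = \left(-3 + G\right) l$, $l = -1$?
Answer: $\frac{28}{23} \approx 1.2174$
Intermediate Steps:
$N{\left(G,I \right)} = 3 - 3 G$ ($N{\left(G,I \right)} = -6 + 3 \left(-3 + G\right) \left(-1\right) = -6 + 3 \left(3 - G\right) = -6 - \left(-9 + 3 G\right) = 3 - 3 G$)
$w{\left(V,b \right)} = 3 + b^{2}$ ($w{\left(V,b \right)} = b^{2} + 3 = 3 + b^{2}$)
$h{\left(u,M \right)} = \frac{1}{21 + M}$ ($h{\left(u,M \right)} = \frac{1}{\left(3 - -18\right) + M} = \frac{1}{\left(3 + 18\right) + M} = \frac{1}{21 + M}$)
$w{\left(0,5 \right)} h{\left(-26,a{\left(-6 \right)} \right)} = \frac{3 + 5^{2}}{21 + 2} = \frac{3 + 25}{23} = 28 \cdot \frac{1}{23} = \frac{28}{23}$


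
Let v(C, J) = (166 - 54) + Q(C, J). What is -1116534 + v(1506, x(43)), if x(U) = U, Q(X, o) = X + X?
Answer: -1113410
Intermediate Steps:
Q(X, o) = 2*X
v(C, J) = 112 + 2*C (v(C, J) = (166 - 54) + 2*C = 112 + 2*C)
-1116534 + v(1506, x(43)) = -1116534 + (112 + 2*1506) = -1116534 + (112 + 3012) = -1116534 + 3124 = -1113410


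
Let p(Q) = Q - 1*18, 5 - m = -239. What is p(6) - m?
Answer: -256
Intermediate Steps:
m = 244 (m = 5 - 1*(-239) = 5 + 239 = 244)
p(Q) = -18 + Q (p(Q) = Q - 18 = -18 + Q)
p(6) - m = (-18 + 6) - 1*244 = -12 - 244 = -256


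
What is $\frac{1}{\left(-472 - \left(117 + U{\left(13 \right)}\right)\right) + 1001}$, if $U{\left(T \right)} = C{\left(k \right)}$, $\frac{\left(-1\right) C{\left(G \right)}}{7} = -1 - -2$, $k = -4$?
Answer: $\frac{1}{419} \approx 0.0023866$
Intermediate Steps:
$C{\left(G \right)} = -7$ ($C{\left(G \right)} = - 7 \left(-1 - -2\right) = - 7 \left(-1 + 2\right) = \left(-7\right) 1 = -7$)
$U{\left(T \right)} = -7$
$\frac{1}{\left(-472 - \left(117 + U{\left(13 \right)}\right)\right) + 1001} = \frac{1}{\left(-472 - \left(117 - 7\right)\right) + 1001} = \frac{1}{\left(-472 - 110\right) + 1001} = \frac{1}{-582 + 1001} = \frac{1}{419}$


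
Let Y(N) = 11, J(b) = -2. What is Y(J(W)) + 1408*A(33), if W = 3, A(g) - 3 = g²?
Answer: 1537547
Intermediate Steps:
A(g) = 3 + g²
Y(J(W)) + 1408*A(33) = 11 + 1408*(3 + 33²) = 11 + 1408*(3 + 1089) = 11 + 1408*1092 = 11 + 1537536 = 1537547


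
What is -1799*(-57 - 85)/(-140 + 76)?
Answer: -127729/32 ≈ -3991.5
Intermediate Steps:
-1799*(-57 - 85)/(-140 + 76) = -(-255458)/(-64) = -(-255458)*(-1)/64 = -1799*71/32 = -127729/32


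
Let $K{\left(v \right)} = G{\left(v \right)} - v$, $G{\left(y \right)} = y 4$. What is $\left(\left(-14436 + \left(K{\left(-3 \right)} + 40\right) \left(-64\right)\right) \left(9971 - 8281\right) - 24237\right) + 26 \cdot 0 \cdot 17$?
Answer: $-27774037$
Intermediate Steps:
$G{\left(y \right)} = 4 y$
$K{\left(v \right)} = 3 v$ ($K{\left(v \right)} = 4 v - v = 3 v$)
$\left(\left(-14436 + \left(K{\left(-3 \right)} + 40\right) \left(-64\right)\right) \left(9971 - 8281\right) - 24237\right) + 26 \cdot 0 \cdot 17 = \left(\left(-14436 + \left(3 \left(-3\right) + 40\right) \left(-64\right)\right) \left(9971 - 8281\right) - 24237\right) + 26 \cdot 0 \cdot 17 = \left(\left(-14436 + \left(-9 + 40\right) \left(-64\right)\right) 1690 - 24237\right) + 0 \cdot 17 = \left(\left(-14436 + 31 \left(-64\right)\right) 1690 - 24237\right) + 0 = \left(\left(-14436 - 1984\right) 1690 - 24237\right) + 0 = \left(\left(-16420\right) 1690 - 24237\right) + 0 = \left(-27749800 - 24237\right) + 0 = -27774037 + 0 = -27774037$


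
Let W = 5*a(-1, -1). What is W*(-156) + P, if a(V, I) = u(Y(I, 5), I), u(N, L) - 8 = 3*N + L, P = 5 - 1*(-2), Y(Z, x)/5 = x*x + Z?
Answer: -286253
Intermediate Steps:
Y(Z, x) = 5*Z + 5*x**2 (Y(Z, x) = 5*(x*x + Z) = 5*(x**2 + Z) = 5*(Z + x**2) = 5*Z + 5*x**2)
P = 7 (P = 5 + 2 = 7)
u(N, L) = 8 + L + 3*N (u(N, L) = 8 + (3*N + L) = 8 + (L + 3*N) = 8 + L + 3*N)
a(V, I) = 383 + 16*I (a(V, I) = 8 + I + 3*(5*I + 5*5**2) = 8 + I + 3*(5*I + 5*25) = 8 + I + 3*(5*I + 125) = 8 + I + 3*(125 + 5*I) = 8 + I + (375 + 15*I) = 383 + 16*I)
W = 1835 (W = 5*(383 + 16*(-1)) = 5*(383 - 16) = 5*367 = 1835)
W*(-156) + P = 1835*(-156) + 7 = -286260 + 7 = -286253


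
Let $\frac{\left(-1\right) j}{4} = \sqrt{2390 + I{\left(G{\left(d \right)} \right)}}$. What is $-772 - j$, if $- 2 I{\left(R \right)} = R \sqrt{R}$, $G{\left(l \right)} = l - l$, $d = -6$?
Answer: $-772 + 4 \sqrt{2390} \approx -576.45$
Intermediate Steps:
$G{\left(l \right)} = 0$
$I{\left(R \right)} = - \frac{R^{\frac{3}{2}}}{2}$ ($I{\left(R \right)} = - \frac{R \sqrt{R}}{2} = - \frac{R^{\frac{3}{2}}}{2}$)
$j = - 4 \sqrt{2390}$ ($j = - 4 \sqrt{2390 - \frac{0^{\frac{3}{2}}}{2}} = - 4 \sqrt{2390 - 0} = - 4 \sqrt{2390 + 0} = - 4 \sqrt{2390} \approx -195.55$)
$-772 - j = -772 - - 4 \sqrt{2390} = -772 + 4 \sqrt{2390}$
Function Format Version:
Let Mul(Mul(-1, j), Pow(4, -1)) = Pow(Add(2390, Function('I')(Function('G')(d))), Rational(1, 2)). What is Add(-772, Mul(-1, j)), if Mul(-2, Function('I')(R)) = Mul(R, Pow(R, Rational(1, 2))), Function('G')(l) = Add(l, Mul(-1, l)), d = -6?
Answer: Add(-772, Mul(4, Pow(2390, Rational(1, 2)))) ≈ -576.45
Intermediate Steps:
Function('G')(l) = 0
Function('I')(R) = Mul(Rational(-1, 2), Pow(R, Rational(3, 2))) (Function('I')(R) = Mul(Rational(-1, 2), Mul(R, Pow(R, Rational(1, 2)))) = Mul(Rational(-1, 2), Pow(R, Rational(3, 2))))
j = Mul(-4, Pow(2390, Rational(1, 2))) (j = Mul(-4, Pow(Add(2390, Mul(Rational(-1, 2), Pow(0, Rational(3, 2)))), Rational(1, 2))) = Mul(-4, Pow(Add(2390, Mul(Rational(-1, 2), 0)), Rational(1, 2))) = Mul(-4, Pow(Add(2390, 0), Rational(1, 2))) = Mul(-4, Pow(2390, Rational(1, 2))) ≈ -195.55)
Add(-772, Mul(-1, j)) = Add(-772, Mul(-1, Mul(-4, Pow(2390, Rational(1, 2))))) = Add(-772, Mul(4, Pow(2390, Rational(1, 2))))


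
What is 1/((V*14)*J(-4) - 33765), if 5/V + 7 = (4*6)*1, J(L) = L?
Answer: -17/574285 ≈ -2.9602e-5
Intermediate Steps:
V = 5/17 (V = 5/(-7 + (4*6)*1) = 5/(-7 + 24*1) = 5/(-7 + 24) = 5/17 ≈ 0.29412)
1/((V*14)*J(-4) - 33765) = 1/(((5/17)*14)*(-4) - 33765) = 1/((70/17)*(-4) - 33765) = 1/(-280/17 - 33765) = 1/(-574285/17) = -17/574285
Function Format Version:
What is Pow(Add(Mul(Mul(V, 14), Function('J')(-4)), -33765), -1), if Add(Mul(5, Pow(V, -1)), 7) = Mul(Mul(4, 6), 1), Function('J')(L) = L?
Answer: Rational(-17, 574285) ≈ -2.9602e-5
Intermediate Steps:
V = Rational(5, 17) (V = Mul(5, Pow(Add(-7, Mul(Mul(4, 6), 1)), -1)) = Mul(5, Pow(Add(-7, Mul(24, 1)), -1)) = Mul(5, Pow(Add(-7, 24), -1)) = Mul(5, Pow(17, -1)) = Mul(5, Rational(1, 17)) = Rational(5, 17) ≈ 0.29412)
Pow(Add(Mul(Mul(V, 14), Function('J')(-4)), -33765), -1) = Pow(Add(Mul(Mul(Rational(5, 17), 14), -4), -33765), -1) = Pow(Add(Mul(Rational(70, 17), -4), -33765), -1) = Pow(Add(Rational(-280, 17), -33765), -1) = Pow(Rational(-574285, 17), -1) = Rational(-17, 574285)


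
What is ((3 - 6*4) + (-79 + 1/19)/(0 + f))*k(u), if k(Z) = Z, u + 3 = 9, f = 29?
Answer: -78426/551 ≈ -142.33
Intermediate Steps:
u = 6 (u = -3 + 9 = 6)
((3 - 6*4) + (-79 + 1/19)/(0 + f))*k(u) = ((3 - 6*4) + (-79 + 1/19)/(0 + 29))*6 = ((3 - 24) + (-79 + 1/19)/29)*6 = (-21 - 1500/19*1/29)*6 = (-21 - 1500/551)*6 = -13071/551*6 = -78426/551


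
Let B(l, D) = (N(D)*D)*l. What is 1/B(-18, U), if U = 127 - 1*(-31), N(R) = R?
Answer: -1/449352 ≈ -2.2254e-6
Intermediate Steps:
U = 158 (U = 127 + 31 = 158)
B(l, D) = l*D**2 (B(l, D) = (D*D)*l = D**2*l = l*D**2)
1/B(-18, U) = 1/(-18*158**2) = 1/(-18*24964) = 1/(-449352) = -1/449352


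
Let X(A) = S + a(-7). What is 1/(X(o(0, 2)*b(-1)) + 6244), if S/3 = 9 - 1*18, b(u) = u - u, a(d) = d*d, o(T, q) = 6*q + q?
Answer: 1/6266 ≈ 0.00015959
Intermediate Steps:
o(T, q) = 7*q
a(d) = d²
b(u) = 0
S = -27 (S = 3*(9 - 1*18) = 3*(9 - 18) = 3*(-9) = -27)
X(A) = 22 (X(A) = -27 + (-7)² = -27 + 49 = 22)
1/(X(o(0, 2)*b(-1)) + 6244) = 1/(22 + 6244) = 1/6266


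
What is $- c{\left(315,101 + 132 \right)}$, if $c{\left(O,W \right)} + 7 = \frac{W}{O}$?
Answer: $\frac{1972}{315} \approx 6.2603$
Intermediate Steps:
$c{\left(O,W \right)} = -7 + \frac{W}{O}$
$- c{\left(315,101 + 132 \right)} = - (-7 + \frac{101 + 132}{315}) = - (-7 + 233 \cdot \frac{1}{315}) = - (-7 + \frac{233}{315}) = \left(-1\right) \left(- \frac{1972}{315}\right) = \frac{1972}{315}$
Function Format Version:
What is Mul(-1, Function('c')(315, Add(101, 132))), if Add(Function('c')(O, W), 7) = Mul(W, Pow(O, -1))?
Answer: Rational(1972, 315) ≈ 6.2603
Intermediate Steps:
Function('c')(O, W) = Add(-7, Mul(W, Pow(O, -1)))
Mul(-1, Function('c')(315, Add(101, 132))) = Mul(-1, Add(-7, Mul(Add(101, 132), Pow(315, -1)))) = Mul(-1, Add(-7, Mul(233, Rational(1, 315)))) = Mul(-1, Add(-7, Rational(233, 315))) = Mul(-1, Rational(-1972, 315)) = Rational(1972, 315)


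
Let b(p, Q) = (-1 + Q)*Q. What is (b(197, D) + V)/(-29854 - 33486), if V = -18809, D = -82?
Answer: 12003/63340 ≈ 0.18950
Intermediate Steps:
b(p, Q) = Q*(-1 + Q)
(b(197, D) + V)/(-29854 - 33486) = (-82*(-1 - 82) - 18809)/(-29854 - 33486) = (-82*(-83) - 18809)/(-63340) = (6806 - 18809)*(-1/63340) = -12003*(-1/63340) = 12003/63340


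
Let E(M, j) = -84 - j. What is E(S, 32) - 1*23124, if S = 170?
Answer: -23240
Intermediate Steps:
E(S, 32) - 1*23124 = (-84 - 1*32) - 1*23124 = (-84 - 32) - 23124 = -116 - 23124 = -23240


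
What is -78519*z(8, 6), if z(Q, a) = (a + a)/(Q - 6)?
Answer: -471114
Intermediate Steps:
z(Q, a) = 2*a/(-6 + Q) (z(Q, a) = (2*a)/(-6 + Q) = 2*a/(-6 + Q))
-78519*z(8, 6) = -157038*6/(-6 + 8) = -157038*6/2 = -78519*6 = -471114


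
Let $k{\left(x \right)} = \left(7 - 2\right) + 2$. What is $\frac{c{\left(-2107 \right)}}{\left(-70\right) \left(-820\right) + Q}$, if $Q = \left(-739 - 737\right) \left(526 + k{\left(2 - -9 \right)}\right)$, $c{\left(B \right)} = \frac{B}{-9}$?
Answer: $- \frac{2107}{6563772} \approx -0.000321$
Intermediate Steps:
$k{\left(x \right)} = 7$ ($k{\left(x \right)} = 5 + 2 = 7$)
$c{\left(B \right)} = - \frac{B}{9}$ ($c{\left(B \right)} = B \left(- \frac{1}{9}\right) = - \frac{B}{9}$)
$Q = -786708$ ($Q = \left(-739 - 737\right) \left(526 + 7\right) = \left(-1476\right) 533 = -786708$)
$\frac{c{\left(-2107 \right)}}{\left(-70\right) \left(-820\right) + Q} = \frac{\left(- \frac{1}{9}\right) \left(-2107\right)}{\left(-70\right) \left(-820\right) - 786708} = \frac{2107}{9 \left(57400 - 786708\right)} = \frac{2107}{9 \left(-729308\right)} = \frac{2107}{9} \left(- \frac{1}{729308}\right) = - \frac{2107}{6563772}$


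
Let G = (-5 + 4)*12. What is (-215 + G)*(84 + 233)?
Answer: -71959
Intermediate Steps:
G = -12 (G = -1*12 = -12)
(-215 + G)*(84 + 233) = (-215 - 12)*(84 + 233) = -227*317 = -71959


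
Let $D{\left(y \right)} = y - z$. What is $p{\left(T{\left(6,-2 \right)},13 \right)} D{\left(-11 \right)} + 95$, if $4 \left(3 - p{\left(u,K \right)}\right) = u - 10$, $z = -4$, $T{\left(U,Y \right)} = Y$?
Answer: $53$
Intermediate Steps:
$p{\left(u,K \right)} = \frac{11}{2} - \frac{u}{4}$ ($p{\left(u,K \right)} = 3 - \frac{u - 10}{4} = 3 - \frac{-10 + u}{4} = 3 - \left(- \frac{5}{2} + \frac{u}{4}\right) = \frac{11}{2} - \frac{u}{4}$)
$D{\left(y \right)} = 4 + y$ ($D{\left(y \right)} = y - -4 = y + 4 = 4 + y$)
$p{\left(T{\left(6,-2 \right)},13 \right)} D{\left(-11 \right)} + 95 = \left(\frac{11}{2} - - \frac{1}{2}\right) \left(4 - 11\right) + 95 = \left(\frac{11}{2} + \frac{1}{2}\right) \left(-7\right) + 95 = 6 \left(-7\right) + 95 = -42 + 95 = 53$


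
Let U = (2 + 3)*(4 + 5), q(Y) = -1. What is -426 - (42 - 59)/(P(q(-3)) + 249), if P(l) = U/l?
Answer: -5111/12 ≈ -425.92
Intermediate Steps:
U = 45 (U = 5*9 = 45)
P(l) = 45/l
-426 - (42 - 59)/(P(q(-3)) + 249) = -426 - (42 - 59)/(45/(-1) + 249) = -426 - (-17)/(45*(-1) + 249) = -426 - (-17)/(-45 + 249) = -426 - (-17)/204 = -426 - 1*(-1/12) = -426 + 1/12 = -5111/12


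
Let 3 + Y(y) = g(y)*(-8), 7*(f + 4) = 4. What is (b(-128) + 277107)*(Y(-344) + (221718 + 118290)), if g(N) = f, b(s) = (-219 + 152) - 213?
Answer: 658911099729/7 ≈ 9.4130e+10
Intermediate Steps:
b(s) = -280 (b(s) = -67 - 213 = -280)
f = -24/7 (f = -4 + (⅐)*4 = -4 + 4/7 = -24/7 ≈ -3.4286)
g(N) = -24/7
Y(y) = 171/7 (Y(y) = -3 - 24/7*(-8) = -3 + 192/7 = 171/7)
(b(-128) + 277107)*(Y(-344) + (221718 + 118290)) = (-280 + 277107)*(171/7 + (221718 + 118290)) = 276827*(171/7 + 340008) = 276827*(2380227/7) = 658911099729/7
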